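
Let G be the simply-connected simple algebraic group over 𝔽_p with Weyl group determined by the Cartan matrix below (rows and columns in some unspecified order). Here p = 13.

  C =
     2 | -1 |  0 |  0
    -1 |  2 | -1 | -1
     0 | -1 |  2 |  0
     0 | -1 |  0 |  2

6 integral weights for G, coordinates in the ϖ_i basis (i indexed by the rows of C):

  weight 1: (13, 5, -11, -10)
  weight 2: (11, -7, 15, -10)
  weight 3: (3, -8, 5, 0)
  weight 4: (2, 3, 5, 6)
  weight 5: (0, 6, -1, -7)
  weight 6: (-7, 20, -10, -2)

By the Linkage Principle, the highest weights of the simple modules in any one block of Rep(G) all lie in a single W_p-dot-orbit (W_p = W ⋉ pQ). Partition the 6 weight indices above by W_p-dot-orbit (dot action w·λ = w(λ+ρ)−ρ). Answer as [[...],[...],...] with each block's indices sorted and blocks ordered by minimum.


D_4 Cartan matrix, 4 simple roots permuted; ρ=(1,1,1,1).

λ_j+ρ reflected into Ā_13 (⟨·,θ^∨⟩≤13); 4-tuples as given:

    1: (0, 1, 2, 3)
    2: (0, 1, 2, 3)
    3: (0, 1, 2, 3)
    4: (4, 2, 1, 0)
    5: (1, 1, 0, 6)
    6: (1, 1, 0, 6)

These 6 weights hit 3 W_13-dot-orbits; sizes (3, 1, 2):

[[1, 2, 3], [4], [5, 6]]


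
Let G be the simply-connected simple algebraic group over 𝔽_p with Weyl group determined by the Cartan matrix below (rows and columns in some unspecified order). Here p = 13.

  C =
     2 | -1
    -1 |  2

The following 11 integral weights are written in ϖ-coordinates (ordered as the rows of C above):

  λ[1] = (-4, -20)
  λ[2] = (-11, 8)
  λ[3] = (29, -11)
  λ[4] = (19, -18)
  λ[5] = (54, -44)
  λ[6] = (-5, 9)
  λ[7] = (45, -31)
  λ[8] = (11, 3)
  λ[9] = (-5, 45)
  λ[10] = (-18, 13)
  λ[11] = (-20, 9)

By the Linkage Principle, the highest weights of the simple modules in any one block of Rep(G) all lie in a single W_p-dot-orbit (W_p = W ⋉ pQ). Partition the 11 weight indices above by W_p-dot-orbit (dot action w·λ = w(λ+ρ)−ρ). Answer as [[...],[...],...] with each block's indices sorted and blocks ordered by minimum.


C ↔ A_2 under row/col permutation; |W(A_2)| = 6.

λ_j+ρ reflected into Ā_13 (⟨·,θ^∨⟩≤13); 2-tuples as given:

  λ_1+ρ ↦ (4, 6);  λ_2+ρ ↦ (9, 1);  λ_3+ρ ↦ (4, 3);  λ_4+ρ ↦ (4, 6);  λ_5+ρ ↦ (9, 1);  λ_6+ρ ↦ (4, 6);  λ_7+ρ ↦ (4, 6);  λ_8+ρ ↦ (9, 1);  λ_9+ρ ↦ (4, 3);  λ_10+ρ ↦ (9, 1);  λ_11+ρ ↦ (4, 3)

Partition of {1..11} into 3 W_13-dot-orbits:

[[1, 4, 6, 7], [2, 5, 8, 10], [3, 9, 11]]


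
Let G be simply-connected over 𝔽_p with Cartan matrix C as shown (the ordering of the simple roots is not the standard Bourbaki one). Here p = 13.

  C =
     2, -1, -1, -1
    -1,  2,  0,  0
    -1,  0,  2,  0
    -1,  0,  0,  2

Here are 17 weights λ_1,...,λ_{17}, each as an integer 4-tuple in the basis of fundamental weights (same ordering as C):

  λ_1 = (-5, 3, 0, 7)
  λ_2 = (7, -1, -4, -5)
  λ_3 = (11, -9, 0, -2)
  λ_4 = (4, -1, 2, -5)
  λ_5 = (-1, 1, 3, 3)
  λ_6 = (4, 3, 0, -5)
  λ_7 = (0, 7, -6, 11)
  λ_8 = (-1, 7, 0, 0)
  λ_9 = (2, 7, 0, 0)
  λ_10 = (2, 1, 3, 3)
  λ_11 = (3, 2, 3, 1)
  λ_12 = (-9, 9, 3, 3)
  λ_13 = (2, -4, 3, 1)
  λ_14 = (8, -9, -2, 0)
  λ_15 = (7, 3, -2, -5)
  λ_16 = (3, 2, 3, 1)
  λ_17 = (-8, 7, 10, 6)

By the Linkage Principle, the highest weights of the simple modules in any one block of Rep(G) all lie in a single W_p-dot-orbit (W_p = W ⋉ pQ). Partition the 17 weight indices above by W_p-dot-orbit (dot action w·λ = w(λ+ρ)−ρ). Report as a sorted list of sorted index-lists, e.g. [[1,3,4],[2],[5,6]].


Type D_4, rank 4, |W|=192; reorder rows/cols to standard.

Folding the 17 weights λ_j+ρ into Ā_13 (reps in the given 4-coord order):

  λ_1+ρ ↦ (1, 0, 3, 4)
  λ_2+ρ ↦ (1, 0, 3, 4)
  λ_3+ρ ↦ (0, 8, 1, 1)
  λ_4+ρ ↦ (1, 0, 3, 4)
  λ_5+ρ ↦ (0, 2, 4, 4)
  λ_6+ρ ↦ (1, 4, 1, 4)
  λ_7+ρ ↦ (1, 0, 3, 4)
  λ_8+ρ ↦ (0, 8, 1, 1)
  λ_9+ρ ↦ (0, 8, 1, 1)
  λ_10+ρ ↦ (0, 2, 4, 4)
  λ_11+ρ ↦ (0, 3, 4, 2)
  λ_12+ρ ↦ (0, 2, 4, 4)
  λ_13+ρ ↦ (0, 3, 4, 2)
  λ_14+ρ ↦ (0, 8, 1, 1)
  λ_15+ρ ↦ (1, 4, 1, 4)
  λ_16+ρ ↦ (0, 3, 4, 2)
  λ_17+ρ ↦ (1, 1, 4, 0)

Grouping the 17 weights by Ā_13-representative: 6 linkage classes.

[[1, 2, 4, 7], [3, 8, 9, 14], [5, 10, 12], [6, 15], [11, 13, 16], [17]]


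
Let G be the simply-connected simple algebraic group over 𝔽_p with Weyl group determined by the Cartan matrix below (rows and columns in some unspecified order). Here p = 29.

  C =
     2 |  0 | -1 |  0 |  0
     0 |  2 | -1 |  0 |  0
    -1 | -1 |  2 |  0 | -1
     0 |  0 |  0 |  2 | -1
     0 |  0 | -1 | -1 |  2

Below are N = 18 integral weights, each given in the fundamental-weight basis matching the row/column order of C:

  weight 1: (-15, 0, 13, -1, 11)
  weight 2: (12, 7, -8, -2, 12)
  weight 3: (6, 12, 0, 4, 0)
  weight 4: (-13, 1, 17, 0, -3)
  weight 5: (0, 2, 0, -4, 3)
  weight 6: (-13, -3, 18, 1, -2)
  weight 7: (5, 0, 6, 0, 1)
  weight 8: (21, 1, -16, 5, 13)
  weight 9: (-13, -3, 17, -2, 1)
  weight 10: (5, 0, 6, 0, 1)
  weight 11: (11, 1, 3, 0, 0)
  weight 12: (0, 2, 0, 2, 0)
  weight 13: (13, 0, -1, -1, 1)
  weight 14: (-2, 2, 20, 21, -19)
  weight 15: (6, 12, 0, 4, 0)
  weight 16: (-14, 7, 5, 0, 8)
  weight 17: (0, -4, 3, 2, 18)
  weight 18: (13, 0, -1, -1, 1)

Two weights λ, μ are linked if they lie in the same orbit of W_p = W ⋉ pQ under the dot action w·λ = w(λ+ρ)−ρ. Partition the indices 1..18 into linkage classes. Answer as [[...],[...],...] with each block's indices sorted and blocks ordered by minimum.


Dynkin diagram of C (from the 8 off-diagonal −1 entries): D_5.

Each λ_j+ρ reduced to Ā_29; 5-tuples below use C's row order:

    λ_1 → (14, 1, 0, 0, 2)
    λ_2 → (6, 1, 7, 1, 2)
    λ_3 → (7, 13, 1, 5, 1)
    λ_4 → (12, 2, 4, 1, 1)
    λ_5 → (1, 3, 1, 3, 1)
    λ_6 → (12, 2, 4, 1, 1)
    λ_7 → (6, 1, 7, 1, 2)
    λ_8 → (7, 13, 1, 5, 1)
    λ_9 → (12, 2, 4, 1, 1)
    λ_10 → (6, 1, 7, 1, 2)
    λ_11 → (12, 2, 4, 1, 1)
    λ_12 → (1, 3, 1, 3, 1)
    λ_13 → (14, 1, 0, 0, 2)
    λ_14 → (1, 3, 1, 3, 1)
    λ_15 → (7, 13, 1, 5, 1)
    λ_16 → (6, 1, 7, 1, 2)
    λ_17 → (1, 3, 1, 3, 1)
    λ_18 → (14, 1, 0, 0, 2)

The 18 indices split into 5 linkage classes (same alcove rep ⇔ same W_29-dot-orbit):

[[1, 13, 18], [2, 7, 10, 16], [3, 8, 15], [4, 6, 9, 11], [5, 12, 14, 17]]


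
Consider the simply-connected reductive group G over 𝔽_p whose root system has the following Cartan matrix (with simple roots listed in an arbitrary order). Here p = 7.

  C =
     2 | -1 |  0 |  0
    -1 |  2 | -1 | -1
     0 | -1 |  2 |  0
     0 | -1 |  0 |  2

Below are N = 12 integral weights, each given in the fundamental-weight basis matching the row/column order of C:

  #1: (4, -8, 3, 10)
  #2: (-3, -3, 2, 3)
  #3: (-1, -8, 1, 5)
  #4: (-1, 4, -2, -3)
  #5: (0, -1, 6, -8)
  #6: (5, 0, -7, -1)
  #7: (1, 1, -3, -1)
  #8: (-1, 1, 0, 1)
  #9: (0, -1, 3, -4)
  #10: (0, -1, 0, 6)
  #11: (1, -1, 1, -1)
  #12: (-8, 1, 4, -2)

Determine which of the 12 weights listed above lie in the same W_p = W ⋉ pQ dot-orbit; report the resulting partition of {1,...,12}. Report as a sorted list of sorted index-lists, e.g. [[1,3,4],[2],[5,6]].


Root system D_4: the 4×4 matrix C matches after relabeling.

Folding the 12 weights λ_j+ρ into Ā_7 (reps in the given 4-coord order):

    λ_1 → (2, 1, 1, 0)
    λ_2 → (2, 1, 1, 0)
    λ_3 → (1, 0, 1, 5)
    λ_4 → (0, 2, 1, 2)
    λ_5 → (6, 0, 0, 0)
    λ_6 → (1, 0, 1, 5)
    λ_7 → (2, 0, 2, 0)
    λ_8 → (0, 2, 1, 2)
    λ_9 → (2, 1, 1, 0)
    λ_10 → (1, 0, 1, 5)
    λ_11 → (2, 0, 2, 0)
    λ_12 → (1, 0, 1, 5)

The 12 indices split into 5 linkage classes (same alcove rep ⇔ same W_7-dot-orbit):

[[1, 2, 9], [3, 6, 10, 12], [4, 8], [5], [7, 11]]


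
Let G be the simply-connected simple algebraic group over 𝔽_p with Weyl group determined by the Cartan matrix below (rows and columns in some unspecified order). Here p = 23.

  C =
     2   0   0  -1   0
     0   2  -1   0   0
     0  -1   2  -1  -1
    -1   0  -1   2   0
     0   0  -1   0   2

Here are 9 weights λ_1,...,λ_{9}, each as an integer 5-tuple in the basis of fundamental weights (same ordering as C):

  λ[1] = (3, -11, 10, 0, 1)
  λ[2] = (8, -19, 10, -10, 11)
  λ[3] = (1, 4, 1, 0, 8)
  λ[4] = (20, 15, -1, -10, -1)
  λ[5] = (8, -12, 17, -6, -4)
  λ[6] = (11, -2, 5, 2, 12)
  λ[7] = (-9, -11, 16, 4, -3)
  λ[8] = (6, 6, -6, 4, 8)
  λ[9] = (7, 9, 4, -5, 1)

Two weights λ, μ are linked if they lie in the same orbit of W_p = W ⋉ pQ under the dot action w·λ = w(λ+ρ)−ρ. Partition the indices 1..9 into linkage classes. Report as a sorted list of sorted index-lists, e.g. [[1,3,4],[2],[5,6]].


Cartan matrix: type D_5 (|W|=1920); un-permuting the 5 rows.

Folding the 9 weights λ_j+ρ into Ā_23 (reps in the given 5-coord order):

  λ_1+ρ ↦ (4, 10, 1, 1, 2)
  λ_2+ρ ↦ (7, 2, 5, 0, 4)
  λ_3+ρ ↦ (2, 5, 2, 1, 9)
  λ_4+ρ ↦ (7, 2, 5, 0, 4)
  λ_5+ρ ↦ (4, 10, 1, 1, 2)
  λ_6+ρ ↦ (4, 10, 1, 1, 2)
  λ_7+ρ ↦ (4, 10, 1, 1, 2)
  λ_8+ρ ↦ (7, 2, 5, 0, 4)
  λ_9+ρ ↦ (4, 10, 1, 1, 2)

The 9 indices split into 3 linkage classes (same alcove rep ⇔ same W_23-dot-orbit):

[[1, 5, 6, 7, 9], [2, 4, 8], [3]]


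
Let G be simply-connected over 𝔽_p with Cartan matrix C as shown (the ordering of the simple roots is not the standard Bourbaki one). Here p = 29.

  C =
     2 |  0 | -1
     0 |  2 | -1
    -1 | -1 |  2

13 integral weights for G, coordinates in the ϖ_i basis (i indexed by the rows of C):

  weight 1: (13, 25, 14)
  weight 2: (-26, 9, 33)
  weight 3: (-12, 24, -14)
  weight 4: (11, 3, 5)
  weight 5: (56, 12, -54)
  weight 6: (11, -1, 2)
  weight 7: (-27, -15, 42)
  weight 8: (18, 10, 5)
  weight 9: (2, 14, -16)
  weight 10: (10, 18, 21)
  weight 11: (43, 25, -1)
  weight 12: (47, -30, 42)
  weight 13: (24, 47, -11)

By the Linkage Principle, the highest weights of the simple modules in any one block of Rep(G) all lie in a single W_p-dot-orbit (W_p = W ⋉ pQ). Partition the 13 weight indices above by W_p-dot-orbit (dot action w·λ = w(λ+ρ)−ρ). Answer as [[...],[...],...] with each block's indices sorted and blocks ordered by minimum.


A_3 Cartan matrix, 3 simple roots permuted; ρ=(1,1,1).

Folding the 13 weights λ_j+ρ into Ā_29 (reps in the given 3-coord order):

  λ_1 → (12, 0, 3)
  λ_2 → (10, 5, 4)
  λ_3 → (13, 1, 11)
  λ_4 → (12, 4, 6)
  λ_5 → (13, 1, 11)
  λ_6 → (12, 0, 3)
  λ_7 → (12, 0, 3)
  λ_8 → (12, 4, 6)
  λ_9 → (12, 0, 3)
  λ_10 → (12, 4, 6)
  λ_11 → (12, 0, 3)
  λ_12 → (15, 4, 10)
  λ_13 → (10, 5, 4)

The 13 indices split into 5 linkage classes (same alcove rep ⇔ same W_29-dot-orbit):

[[1, 6, 7, 9, 11], [2, 13], [3, 5], [4, 8, 10], [12]]


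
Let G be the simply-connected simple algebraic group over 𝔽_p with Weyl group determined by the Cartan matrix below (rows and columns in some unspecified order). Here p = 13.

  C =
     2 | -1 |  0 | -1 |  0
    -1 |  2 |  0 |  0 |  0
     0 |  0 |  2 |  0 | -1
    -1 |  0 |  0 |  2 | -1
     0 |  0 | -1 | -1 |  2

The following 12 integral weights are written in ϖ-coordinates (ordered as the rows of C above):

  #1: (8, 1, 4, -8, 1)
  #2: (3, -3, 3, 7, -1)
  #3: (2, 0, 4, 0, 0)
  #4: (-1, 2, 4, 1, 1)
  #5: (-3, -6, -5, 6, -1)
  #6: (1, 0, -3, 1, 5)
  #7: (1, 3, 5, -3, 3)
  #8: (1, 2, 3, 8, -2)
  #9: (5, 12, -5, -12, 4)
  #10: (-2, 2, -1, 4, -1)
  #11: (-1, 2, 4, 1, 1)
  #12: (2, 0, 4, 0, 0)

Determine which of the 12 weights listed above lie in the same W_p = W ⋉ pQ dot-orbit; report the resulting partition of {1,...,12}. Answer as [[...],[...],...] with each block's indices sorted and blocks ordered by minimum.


Cartan matrix: type A_5 (|W|=720); un-permuting the 5 rows.

Alcove-folded reps (p=13, 12 weights, presented ϖ-order):

  λ_1 → (2, 2, 0, 2, 5);  λ_2 → (1, 1, 1, 8, 0);  λ_3 → (3, 1, 5, 1, 1);  λ_4 → (0, 3, 5, 2, 2);  λ_5 → (1, 2, 0, 4, 0);  λ_6 → (2, 1, 2, 2, 4);  λ_7 → (0, 3, 5, 2, 2);  λ_8 → (1, 1, 1, 8, 0);  λ_9 → (1, 2, 0, 4, 0);  λ_10 → (1, 2, 0, 4, 0);  λ_11 → (0, 3, 5, 2, 2);  λ_12 → (3, 1, 5, 1, 1)

The 12 indices split into 6 linkage classes (same alcove rep ⇔ same W_13-dot-orbit):

[[1], [2, 8], [3, 12], [4, 7, 11], [5, 9, 10], [6]]


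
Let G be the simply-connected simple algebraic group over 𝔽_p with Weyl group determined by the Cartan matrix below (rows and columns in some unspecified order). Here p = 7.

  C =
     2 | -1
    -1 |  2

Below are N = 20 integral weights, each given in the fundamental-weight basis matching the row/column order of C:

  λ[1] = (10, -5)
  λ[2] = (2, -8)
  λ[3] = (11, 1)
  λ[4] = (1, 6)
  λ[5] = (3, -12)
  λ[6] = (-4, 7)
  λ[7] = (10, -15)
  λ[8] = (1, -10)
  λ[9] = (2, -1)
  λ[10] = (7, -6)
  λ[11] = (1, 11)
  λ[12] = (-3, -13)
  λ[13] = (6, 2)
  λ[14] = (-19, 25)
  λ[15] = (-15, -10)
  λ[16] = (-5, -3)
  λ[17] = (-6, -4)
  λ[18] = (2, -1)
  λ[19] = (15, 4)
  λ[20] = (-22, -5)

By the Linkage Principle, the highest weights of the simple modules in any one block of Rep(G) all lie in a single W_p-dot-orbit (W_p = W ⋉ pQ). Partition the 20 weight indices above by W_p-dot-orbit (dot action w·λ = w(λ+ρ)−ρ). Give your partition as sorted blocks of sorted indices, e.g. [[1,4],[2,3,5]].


C ↔ A_2 under row/col permutation; |W(A_2)| = 6.

Ā_7 reps of the 20 weights (A_2, coords as presented):

    λ_1+ρ ↦ (3, 0)
    λ_2+ρ ↦ (4, 3)
    λ_3+ρ ↦ (0, 5)
    λ_4+ρ ↦ (0, 5)
    λ_5+ρ ↦ (3, 0)
    λ_6+ρ ↦ (2, 4)
    λ_7+ρ ↦ (4, 0)
    λ_8+ρ ↦ (5, 0)
    λ_9+ρ ↦ (3, 0)
    λ_10+ρ ↦ (2, 4)
    λ_11+ρ ↦ (5, 0)
    λ_12+ρ ↦ (0, 5)
    λ_13+ρ ↦ (4, 0)
    λ_14+ρ ↦ (2, 4)
    λ_15+ρ ↦ (0, 5)
    λ_16+ρ ↦ (2, 4)
    λ_17+ρ ↦ (2, 4)
    λ_18+ρ ↦ (3, 0)
    λ_19+ρ ↦ (5, 0)
    λ_20+ρ ↦ (4, 0)

Partition of {1..20} into 6 W_7-dot-orbits:

[[1, 5, 9, 18], [2], [3, 4, 12, 15], [6, 10, 14, 16, 17], [7, 13, 20], [8, 11, 19]]


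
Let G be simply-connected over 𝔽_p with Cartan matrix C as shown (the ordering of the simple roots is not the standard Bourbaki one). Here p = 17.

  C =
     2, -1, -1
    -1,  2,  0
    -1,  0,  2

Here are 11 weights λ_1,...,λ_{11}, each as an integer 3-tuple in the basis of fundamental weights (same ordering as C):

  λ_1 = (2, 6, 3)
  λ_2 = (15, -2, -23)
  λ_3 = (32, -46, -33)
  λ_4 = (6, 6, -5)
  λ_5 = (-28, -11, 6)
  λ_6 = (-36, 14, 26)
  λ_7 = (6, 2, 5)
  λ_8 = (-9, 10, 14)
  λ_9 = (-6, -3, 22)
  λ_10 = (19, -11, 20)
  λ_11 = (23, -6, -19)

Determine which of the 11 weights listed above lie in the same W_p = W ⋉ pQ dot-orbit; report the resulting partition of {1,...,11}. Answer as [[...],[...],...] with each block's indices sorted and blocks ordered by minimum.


Cartan matrix: type A_3 (|W|=24); un-permuting the 3 rows.

Folding the 11 weights λ_j+ρ into Ā_17 (reps in the given 3-coord order):

  [1] (3, 7, 4) · [2] (1, 1, 10) · [3] (1, 1, 10) · [4] (3, 7, 4) · [5] (3, 7, 4) · [6] (2, 1, 7) · [7] (7, 3, 6) · [8] (8, 2, 6) · [9] (1, 1, 10) · [10] (3, 7, 4) · [11] (1, 1, 10)

These 11 weights hit 5 W_17-dot-orbits; sizes (4, 4, 1, 1, 1):

[[1, 4, 5, 10], [2, 3, 9, 11], [6], [7], [8]]


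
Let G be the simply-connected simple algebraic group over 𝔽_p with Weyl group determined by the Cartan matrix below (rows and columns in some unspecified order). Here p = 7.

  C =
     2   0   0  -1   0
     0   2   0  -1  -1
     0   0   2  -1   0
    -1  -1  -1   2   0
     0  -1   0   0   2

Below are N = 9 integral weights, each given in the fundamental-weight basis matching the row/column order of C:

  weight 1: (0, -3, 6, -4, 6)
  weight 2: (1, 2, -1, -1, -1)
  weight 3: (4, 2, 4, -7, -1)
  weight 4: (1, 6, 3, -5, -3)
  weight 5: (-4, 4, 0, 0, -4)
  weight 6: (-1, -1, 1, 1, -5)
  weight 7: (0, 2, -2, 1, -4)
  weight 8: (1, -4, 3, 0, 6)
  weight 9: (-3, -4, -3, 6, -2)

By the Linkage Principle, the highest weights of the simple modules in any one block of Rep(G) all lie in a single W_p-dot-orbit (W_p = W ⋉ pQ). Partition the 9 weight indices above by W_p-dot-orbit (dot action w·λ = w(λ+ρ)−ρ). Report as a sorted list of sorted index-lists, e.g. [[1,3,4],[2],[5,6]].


D_5 Cartan matrix, 5 simple roots permuted; ρ=(1,1,1,1,1).

Each λ_j+ρ reduced to Ā_7; 5-tuples below use C's row order:

  λ_1+ρ ↦ (2, 2, 0, 0, 0)
  λ_2+ρ ↦ (2, 2, 0, 0, 0)
  λ_3+ρ ↦ (1, 0, 1, 1, 3)
  λ_4+ρ ↦ (2, 2, 0, 0, 0)
  λ_5+ρ ↦ (1, 0, 1, 1, 3)
  λ_6+ρ ↦ (2, 2, 0, 0, 0)
  λ_7+ρ ↦ (1, 0, 1, 1, 3)
  λ_8+ρ ↦ (2, 2, 0, 0, 0)
  λ_9+ρ ↦ (1, 0, 1, 1, 3)

2 distinct reps among the 9 weights ⇒ 2 W_7-linkage classes:

[[1, 2, 4, 6, 8], [3, 5, 7, 9]]


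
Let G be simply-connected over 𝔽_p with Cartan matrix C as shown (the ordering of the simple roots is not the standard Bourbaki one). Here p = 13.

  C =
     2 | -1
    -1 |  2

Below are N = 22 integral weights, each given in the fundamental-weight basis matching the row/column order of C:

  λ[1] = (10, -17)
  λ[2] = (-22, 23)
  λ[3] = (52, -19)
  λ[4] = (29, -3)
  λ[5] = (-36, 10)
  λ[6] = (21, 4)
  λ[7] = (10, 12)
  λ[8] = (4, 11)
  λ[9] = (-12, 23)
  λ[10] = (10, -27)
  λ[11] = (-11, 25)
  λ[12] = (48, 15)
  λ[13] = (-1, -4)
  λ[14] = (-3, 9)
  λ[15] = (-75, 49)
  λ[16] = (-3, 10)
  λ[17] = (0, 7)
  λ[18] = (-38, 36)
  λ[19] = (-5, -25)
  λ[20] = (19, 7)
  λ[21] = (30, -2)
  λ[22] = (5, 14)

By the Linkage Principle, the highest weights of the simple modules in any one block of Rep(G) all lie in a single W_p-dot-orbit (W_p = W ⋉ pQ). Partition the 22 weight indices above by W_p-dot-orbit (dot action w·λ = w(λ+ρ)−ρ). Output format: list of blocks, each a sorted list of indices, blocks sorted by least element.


A_2 Cartan matrix, 2 simple roots permuted; ρ=(1,1).

W_13-reps of the 22 weights in Ā_13 (same 2-coord order as C):

    1: (2, 8)
    2: (2, 8)
    3: (1, 8)
    4: (2, 9)
    5: (2, 9)
    6: (1, 8)
    7: (0, 2)
    8: (1, 8)
    9: (0, 2)
    10: (0, 2)
    11: (3, 0)
    12: (3, 0)
    13: (3, 0)
    14: (2, 8)
    15: (2, 9)
    16: (2, 9)
    17: (1, 8)
    18: (0, 2)
    19: (2, 9)
    20: (2, 5)
    21: (1, 8)
    22: (2, 5)

Linkage partition of the 22 weights (6 classes, p=13):

[[1, 2, 14], [3, 6, 8, 17, 21], [4, 5, 15, 16, 19], [7, 9, 10, 18], [11, 12, 13], [20, 22]]


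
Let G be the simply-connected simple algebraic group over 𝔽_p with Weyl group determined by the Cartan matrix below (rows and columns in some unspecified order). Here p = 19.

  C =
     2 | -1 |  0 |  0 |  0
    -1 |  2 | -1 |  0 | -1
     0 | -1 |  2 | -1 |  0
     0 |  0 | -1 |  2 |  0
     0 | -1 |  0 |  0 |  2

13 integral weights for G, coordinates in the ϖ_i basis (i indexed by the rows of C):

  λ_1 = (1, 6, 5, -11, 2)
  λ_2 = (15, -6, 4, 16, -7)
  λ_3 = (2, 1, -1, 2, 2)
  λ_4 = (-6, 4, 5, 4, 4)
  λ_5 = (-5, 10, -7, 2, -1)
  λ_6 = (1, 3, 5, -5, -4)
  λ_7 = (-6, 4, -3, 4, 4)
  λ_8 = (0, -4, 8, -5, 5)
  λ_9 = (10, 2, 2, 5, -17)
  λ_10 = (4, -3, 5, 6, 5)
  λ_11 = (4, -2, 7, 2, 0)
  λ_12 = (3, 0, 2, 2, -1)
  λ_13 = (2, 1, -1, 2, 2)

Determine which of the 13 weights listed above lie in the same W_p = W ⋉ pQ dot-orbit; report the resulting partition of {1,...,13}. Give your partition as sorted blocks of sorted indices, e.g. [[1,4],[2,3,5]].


Type D_5, rank 5, |W|=1920; reorder rows/cols to standard.

Each λ_j+ρ reduced to Ā_19; 5-tuples below use C's row order:

    [1] (2, 1, 2, 4, 3)
    [2] (3, 2, 0, 3, 3)
    [3] (3, 2, 0, 3, 3)
    [4] (3, 2, 0, 3, 3)
    [5] (4, 1, 3, 3, 0)
    [6] (2, 1, 2, 4, 3)
    [7] (3, 2, 0, 3, 3)
    [8] (2, 1, 2, 4, 3)
    [9] (2, 1, 2, 4, 3)
    [10] (2, 1, 2, 4, 3)
    [11] (4, 1, 3, 3, 0)
    [12] (4, 1, 3, 3, 0)
    [13] (3, 2, 0, 3, 3)

Grouping the 13 weights by Ā_19-representative: 3 linkage classes.

[[1, 6, 8, 9, 10], [2, 3, 4, 7, 13], [5, 11, 12]]


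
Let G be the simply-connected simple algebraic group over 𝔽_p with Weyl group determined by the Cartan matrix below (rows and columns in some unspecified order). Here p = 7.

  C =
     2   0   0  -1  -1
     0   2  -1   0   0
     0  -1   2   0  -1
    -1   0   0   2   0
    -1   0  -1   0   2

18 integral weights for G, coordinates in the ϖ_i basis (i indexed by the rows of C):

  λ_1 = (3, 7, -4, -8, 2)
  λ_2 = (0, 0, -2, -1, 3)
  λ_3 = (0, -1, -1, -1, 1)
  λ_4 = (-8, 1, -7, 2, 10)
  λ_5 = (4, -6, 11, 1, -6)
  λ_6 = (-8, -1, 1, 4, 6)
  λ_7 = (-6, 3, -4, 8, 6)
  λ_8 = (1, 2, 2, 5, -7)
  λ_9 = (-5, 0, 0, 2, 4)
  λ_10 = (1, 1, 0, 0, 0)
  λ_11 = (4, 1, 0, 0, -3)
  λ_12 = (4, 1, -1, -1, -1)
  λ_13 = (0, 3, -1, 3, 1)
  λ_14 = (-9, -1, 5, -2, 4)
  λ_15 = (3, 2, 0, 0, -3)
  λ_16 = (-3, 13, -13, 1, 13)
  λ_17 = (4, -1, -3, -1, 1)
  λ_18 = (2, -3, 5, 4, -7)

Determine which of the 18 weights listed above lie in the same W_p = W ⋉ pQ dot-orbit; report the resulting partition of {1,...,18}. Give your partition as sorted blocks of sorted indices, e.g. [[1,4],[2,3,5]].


C ↔ A_5 under row/col permutation; |W(A_5)| = 720.

Each λ_j+ρ reduced to Ā_7; 5-tuples below use C's row order:

  λ_1 → (1, 0, 0, 0, 2)
  λ_2 → (1, 0, 1, 0, 3)
  λ_3 → (1, 0, 0, 0, 2)
  λ_4 → (1, 0, 0, 0, 2)
  λ_5 → (5, 2, 0, 0, 0)
  λ_6 → (5, 2, 0, 0, 0)
  λ_7 → (2, 2, 1, 1, 1)
  λ_8 → (3, 1, 1, 1, 1)
  λ_9 → (3, 1, 1, 1, 1)
  λ_10 → (2, 2, 1, 1, 1)
  λ_11 → (3, 1, 1, 1, 1)
  λ_12 → (5, 2, 0, 0, 0)
  λ_13 → (1, 0, 0, 0, 2)
  λ_14 → (2, 2, 1, 1, 1)
  λ_15 → (2, 2, 1, 1, 1)
  λ_16 → (5, 2, 0, 0, 0)
  λ_17 → (5, 2, 0, 0, 0)
  λ_18 → (3, 1, 1, 1, 1)

The 18 indices split into 5 linkage classes (same alcove rep ⇔ same W_7-dot-orbit):

[[1, 3, 4, 13], [2], [5, 6, 12, 16, 17], [7, 10, 14, 15], [8, 9, 11, 18]]


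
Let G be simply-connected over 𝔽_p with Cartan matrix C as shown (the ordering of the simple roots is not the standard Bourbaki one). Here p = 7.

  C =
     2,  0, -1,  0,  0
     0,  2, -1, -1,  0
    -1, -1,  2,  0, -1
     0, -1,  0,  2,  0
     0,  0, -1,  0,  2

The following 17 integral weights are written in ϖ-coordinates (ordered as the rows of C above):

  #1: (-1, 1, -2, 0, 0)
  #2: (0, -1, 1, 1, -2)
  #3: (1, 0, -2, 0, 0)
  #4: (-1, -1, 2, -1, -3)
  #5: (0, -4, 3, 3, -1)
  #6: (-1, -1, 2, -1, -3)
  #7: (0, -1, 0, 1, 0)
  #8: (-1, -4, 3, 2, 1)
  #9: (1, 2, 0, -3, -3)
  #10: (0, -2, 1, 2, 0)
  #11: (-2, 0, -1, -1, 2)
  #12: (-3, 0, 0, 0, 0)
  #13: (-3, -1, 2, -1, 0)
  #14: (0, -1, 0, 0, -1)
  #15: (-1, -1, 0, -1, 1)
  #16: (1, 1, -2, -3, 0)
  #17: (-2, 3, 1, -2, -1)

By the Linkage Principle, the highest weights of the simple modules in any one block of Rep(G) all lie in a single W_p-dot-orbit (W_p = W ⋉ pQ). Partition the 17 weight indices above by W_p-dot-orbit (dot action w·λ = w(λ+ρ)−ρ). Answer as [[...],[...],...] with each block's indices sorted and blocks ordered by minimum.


Type D_5, rank 5, |W|=1920; reorder rows/cols to standard.

W_7-reps of the 17 weights in Ā_7 (same 5-coord order as C):

    1: (1, 1, 0, 1, 0)
    2: (1, 0, 1, 2, 1)
    3: (1, 0, 1, 1, 0)
    4: (0, 0, 1, 0, 2)
    5: (1, 0, 1, 1, 0)
    6: (0, 0, 1, 0, 2)
    7: (1, 0, 1, 2, 1)
    8: (0, 0, 1, 0, 2)
    9: (1, 0, 1, 2, 1)
    10: (1, 0, 1, 2, 1)
    11: (0, 0, 1, 0, 2)
    12: (1, 0, 1, 1, 0)
    13: (2, 0, 1, 0, 1)
    14: (1, 0, 1, 1, 0)
    15: (0, 0, 1, 0, 2)
    16: (1, 1, 0, 1, 0)
    17: (1, 0, 1, 1, 0)

Partition of {1..17} into 5 W_7-dot-orbits:

[[1, 16], [2, 7, 9, 10], [3, 5, 12, 14, 17], [4, 6, 8, 11, 15], [13]]


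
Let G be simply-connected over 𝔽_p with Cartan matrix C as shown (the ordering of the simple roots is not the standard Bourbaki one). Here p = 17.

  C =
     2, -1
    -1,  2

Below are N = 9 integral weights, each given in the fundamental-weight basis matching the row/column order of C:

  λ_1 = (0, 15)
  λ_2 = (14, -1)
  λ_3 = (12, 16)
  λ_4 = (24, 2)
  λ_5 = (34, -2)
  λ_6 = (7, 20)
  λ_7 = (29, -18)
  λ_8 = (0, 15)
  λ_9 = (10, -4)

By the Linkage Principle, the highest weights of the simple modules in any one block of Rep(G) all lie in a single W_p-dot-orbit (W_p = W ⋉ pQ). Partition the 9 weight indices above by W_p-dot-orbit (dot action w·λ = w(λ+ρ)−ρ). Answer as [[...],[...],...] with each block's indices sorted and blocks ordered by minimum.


Dynkin diagram of C (from the 2 off-diagonal −1 entries): A_2.

λ_j+ρ reflected into Ā_17 (⟨·,θ^∨⟩≤17); 2-tuples as given:

  1: (1, 16) · 2: (15, 0) · 3: (0, 4) · 4: (6, 8) · 5: (1, 16) · 6: (4, 5) · 7: (0, 4) · 8: (1, 16) · 9: (8, 3)

6 distinct reps among the 9 weights ⇒ 6 W_17-linkage classes:

[[1, 5, 8], [2], [3, 7], [4], [6], [9]]


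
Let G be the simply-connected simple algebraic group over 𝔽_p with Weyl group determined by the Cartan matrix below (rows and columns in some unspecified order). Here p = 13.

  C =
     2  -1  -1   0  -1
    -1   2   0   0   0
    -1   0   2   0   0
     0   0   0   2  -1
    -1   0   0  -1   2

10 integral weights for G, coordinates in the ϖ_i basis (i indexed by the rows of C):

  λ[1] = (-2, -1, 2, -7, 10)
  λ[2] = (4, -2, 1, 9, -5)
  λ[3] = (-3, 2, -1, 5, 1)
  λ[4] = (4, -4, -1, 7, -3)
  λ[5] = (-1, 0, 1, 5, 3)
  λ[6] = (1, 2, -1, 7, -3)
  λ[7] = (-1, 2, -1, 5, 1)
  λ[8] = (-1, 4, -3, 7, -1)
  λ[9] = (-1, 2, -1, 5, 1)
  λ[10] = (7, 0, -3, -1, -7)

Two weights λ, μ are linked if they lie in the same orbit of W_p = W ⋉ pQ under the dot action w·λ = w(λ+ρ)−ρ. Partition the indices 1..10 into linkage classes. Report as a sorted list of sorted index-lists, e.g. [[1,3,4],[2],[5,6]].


Type D_5, rank 5, |W|=1920; reorder rows/cols to standard.

Each λ_j+ρ reduced to Ā_13; 5-tuples below use C's row order:

  [1] (0, 1, 2, 6, 0)
  [2] (0, 1, 2, 6, 0)
  [3] (0, 1, 2, 6, 0)
  [4] (0, 3, 0, 6, 2)
  [5] (0, 1, 2, 6, 0)
  [6] (0, 3, 0, 6, 2)
  [7] (0, 3, 0, 6, 2)
  [8] (0, 3, 0, 6, 2)
  [9] (0, 3, 0, 6, 2)
  [10] (0, 1, 2, 6, 0)

The 10 indices split into 2 linkage classes (same alcove rep ⇔ same W_13-dot-orbit):

[[1, 2, 3, 5, 10], [4, 6, 7, 8, 9]]


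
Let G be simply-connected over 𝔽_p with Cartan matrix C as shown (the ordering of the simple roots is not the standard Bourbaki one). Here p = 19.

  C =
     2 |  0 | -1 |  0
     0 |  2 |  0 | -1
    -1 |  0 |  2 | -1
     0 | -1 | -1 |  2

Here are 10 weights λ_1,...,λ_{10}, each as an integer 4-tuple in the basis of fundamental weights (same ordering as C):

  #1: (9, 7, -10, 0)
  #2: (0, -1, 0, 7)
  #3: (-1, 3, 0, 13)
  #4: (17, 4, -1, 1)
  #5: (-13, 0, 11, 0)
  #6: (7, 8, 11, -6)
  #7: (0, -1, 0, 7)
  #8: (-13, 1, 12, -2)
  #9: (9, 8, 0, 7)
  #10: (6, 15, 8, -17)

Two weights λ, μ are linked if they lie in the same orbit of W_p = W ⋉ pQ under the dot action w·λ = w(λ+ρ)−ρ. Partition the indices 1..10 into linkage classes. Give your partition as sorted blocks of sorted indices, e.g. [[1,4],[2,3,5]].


C ↔ A_4 under row/col permutation; |W(A_4)| = 120.

Each λ_j+ρ reduced to Ā_19; 4-tuples below use C's row order:

  1: (1, 0, 1, 8) · 2: (1, 0, 1, 8) · 3: (0, 4, 1, 14) · 4: (12, 1, 0, 1) · 5: (12, 1, 0, 1) · 6: (3, 1, 7, 4) · 7: (1, 0, 1, 8) · 8: (12, 1, 0, 1) · 9: (1, 0, 1, 8) · 10: (0, 0, 7, 9)

These 10 weights hit 5 W_19-dot-orbits; sizes (4, 1, 3, 1, 1):

[[1, 2, 7, 9], [3], [4, 5, 8], [6], [10]]


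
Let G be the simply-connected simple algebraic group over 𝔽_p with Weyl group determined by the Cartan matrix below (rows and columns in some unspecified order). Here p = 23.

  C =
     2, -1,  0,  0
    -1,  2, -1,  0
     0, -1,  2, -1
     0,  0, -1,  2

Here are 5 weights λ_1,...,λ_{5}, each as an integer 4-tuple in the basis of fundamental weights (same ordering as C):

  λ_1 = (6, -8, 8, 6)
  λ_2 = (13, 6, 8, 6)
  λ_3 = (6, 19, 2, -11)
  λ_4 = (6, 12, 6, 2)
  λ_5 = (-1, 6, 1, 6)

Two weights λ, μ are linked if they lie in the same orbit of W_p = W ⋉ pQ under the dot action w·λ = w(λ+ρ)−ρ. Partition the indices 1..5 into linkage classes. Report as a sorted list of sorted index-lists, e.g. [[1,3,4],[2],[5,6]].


Dynkin diagram of C (from the 6 off-diagonal −1 entries): A_4.

λ_j+ρ reflected into Ā_23 (⟨·,θ^∨⟩≤23); 4-tuples as given:

    λ_1 → (0, 7, 2, 7)
    λ_2 → (0, 7, 2, 7)
    λ_3 → (0, 13, 3, 4)
    λ_4 → (0, 13, 3, 4)
    λ_5 → (0, 7, 2, 7)

These 5 weights hit 2 W_23-dot-orbits; sizes (3, 2):

[[1, 2, 5], [3, 4]]


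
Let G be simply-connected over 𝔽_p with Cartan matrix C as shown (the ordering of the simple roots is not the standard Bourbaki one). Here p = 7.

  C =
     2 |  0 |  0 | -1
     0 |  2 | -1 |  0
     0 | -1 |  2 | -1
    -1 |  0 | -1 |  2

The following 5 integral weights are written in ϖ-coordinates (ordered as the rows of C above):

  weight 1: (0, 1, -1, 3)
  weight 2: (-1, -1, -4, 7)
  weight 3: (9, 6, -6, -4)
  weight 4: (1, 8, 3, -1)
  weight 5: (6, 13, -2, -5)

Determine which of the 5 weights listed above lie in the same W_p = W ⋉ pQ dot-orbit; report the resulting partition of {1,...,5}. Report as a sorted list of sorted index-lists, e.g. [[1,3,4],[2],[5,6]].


Type A_4, rank 4, |W|=120; reorder rows/cols to standard.

λ_j+ρ reflected into Ā_7 (⟨·,θ^∨⟩≤7); 4-tuples as given:

    1: (1, 2, 0, 4)
    2: (1, 2, 0, 4)
    3: (1, 2, 0, 4)
    4: (0, 1, 1, 4)
    5: (1, 2, 0, 4)

Linkage partition of the 5 weights (2 classes, p=7):

[[1, 2, 3, 5], [4]]


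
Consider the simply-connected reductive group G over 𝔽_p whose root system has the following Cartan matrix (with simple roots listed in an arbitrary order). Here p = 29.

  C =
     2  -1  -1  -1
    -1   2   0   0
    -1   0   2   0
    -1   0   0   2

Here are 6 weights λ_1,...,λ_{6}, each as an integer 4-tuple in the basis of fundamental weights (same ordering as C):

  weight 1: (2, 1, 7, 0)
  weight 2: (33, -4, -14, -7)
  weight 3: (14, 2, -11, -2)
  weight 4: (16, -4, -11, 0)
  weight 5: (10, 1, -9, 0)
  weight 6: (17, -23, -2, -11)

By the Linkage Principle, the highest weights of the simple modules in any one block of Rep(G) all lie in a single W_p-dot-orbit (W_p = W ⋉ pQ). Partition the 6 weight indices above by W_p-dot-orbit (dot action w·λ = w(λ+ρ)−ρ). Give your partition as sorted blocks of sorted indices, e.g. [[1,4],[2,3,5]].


Type D_4, rank 4, |W|=192; reorder rows/cols to standard.

Ā_29 reps of the 6 weights (D_4, coords as presented):

  [1] (3, 2, 8, 1);  [2] (3, 2, 8, 1);  [3] (4, 3, 10, 1);  [4] (4, 3, 10, 1);  [5] (3, 2, 8, 1);  [6] (4, 3, 10, 1)

Linkage partition of the 6 weights (2 classes, p=29):

[[1, 2, 5], [3, 4, 6]]


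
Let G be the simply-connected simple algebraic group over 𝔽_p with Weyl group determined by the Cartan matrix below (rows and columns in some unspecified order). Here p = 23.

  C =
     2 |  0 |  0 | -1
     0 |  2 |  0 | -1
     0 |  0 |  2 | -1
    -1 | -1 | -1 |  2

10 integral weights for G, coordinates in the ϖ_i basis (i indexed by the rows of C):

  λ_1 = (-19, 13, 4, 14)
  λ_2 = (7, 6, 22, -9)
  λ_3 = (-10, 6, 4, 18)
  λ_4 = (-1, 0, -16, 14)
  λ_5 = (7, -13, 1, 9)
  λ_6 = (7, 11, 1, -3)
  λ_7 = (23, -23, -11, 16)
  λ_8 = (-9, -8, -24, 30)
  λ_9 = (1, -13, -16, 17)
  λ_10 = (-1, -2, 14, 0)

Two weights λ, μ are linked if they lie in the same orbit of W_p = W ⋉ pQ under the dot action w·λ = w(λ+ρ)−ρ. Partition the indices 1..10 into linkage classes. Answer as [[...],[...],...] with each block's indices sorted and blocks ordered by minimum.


Dynkin diagram of C (from the 6 off-diagonal −1 entries): D_4.

λ_j+ρ reflected into Ā_23 (⟨·,θ^∨⟩≤23); 4-tuples as given:

    λ_1+ρ ↦ (7, 3, 6, 2)
    λ_2+ρ ↦ (0, 1, 15, 0)
    λ_3+ρ ↦ (1, 1, 3, 4)
    λ_4+ρ ↦ (0, 1, 15, 0)
    λ_5+ρ ↦ (6, 10, 0, 2)
    λ_6+ρ ↦ (6, 10, 0, 2)
    λ_7+ρ ↦ (1, 1, 3, 4)
    λ_8+ρ ↦ (0, 1, 15, 0)
    λ_9+ρ ↦ (7, 3, 6, 2)
    λ_10+ρ ↦ (0, 1, 15, 0)

Grouping the 10 weights by Ā_23-representative: 4 linkage classes.

[[1, 9], [2, 4, 8, 10], [3, 7], [5, 6]]


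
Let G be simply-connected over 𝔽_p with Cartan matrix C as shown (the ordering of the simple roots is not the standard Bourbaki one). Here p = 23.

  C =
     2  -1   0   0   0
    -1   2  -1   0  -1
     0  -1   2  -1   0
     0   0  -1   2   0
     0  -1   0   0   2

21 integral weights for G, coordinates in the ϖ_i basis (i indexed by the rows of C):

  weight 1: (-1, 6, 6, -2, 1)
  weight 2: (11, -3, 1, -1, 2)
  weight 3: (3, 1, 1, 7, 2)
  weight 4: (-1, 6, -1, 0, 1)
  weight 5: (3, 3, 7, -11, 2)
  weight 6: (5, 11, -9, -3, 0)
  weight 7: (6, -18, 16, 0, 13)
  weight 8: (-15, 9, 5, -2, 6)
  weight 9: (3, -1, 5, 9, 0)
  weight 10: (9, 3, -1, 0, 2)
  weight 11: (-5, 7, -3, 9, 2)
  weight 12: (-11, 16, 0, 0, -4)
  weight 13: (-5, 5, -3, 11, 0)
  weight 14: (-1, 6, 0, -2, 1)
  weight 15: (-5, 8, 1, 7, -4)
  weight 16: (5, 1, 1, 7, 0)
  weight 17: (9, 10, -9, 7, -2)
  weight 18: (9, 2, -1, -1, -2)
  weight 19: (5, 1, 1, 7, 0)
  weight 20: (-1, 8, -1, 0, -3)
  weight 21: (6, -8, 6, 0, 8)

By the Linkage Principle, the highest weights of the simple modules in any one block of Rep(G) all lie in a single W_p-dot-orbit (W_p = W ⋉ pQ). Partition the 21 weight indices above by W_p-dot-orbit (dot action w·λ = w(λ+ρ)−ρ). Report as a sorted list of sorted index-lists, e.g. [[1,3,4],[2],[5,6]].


Root system D_5: the 5×5 matrix C matches after relabeling.

Ā_23 reps of the 21 weights (D_5, coords as presented):

    λ_1+ρ ↦ (0, 7, 0, 1, 2)
    λ_2+ρ ↦ (10, 2, 0, 0, 1)
    λ_3+ρ ↦ (4, 2, 2, 8, 3)
    λ_4+ρ ↦ (0, 7, 0, 1, 2)
    λ_5+ρ ↦ (4, 2, 2, 8, 3)
    λ_6+ρ ↦ (6, 2, 2, 8, 1)
    λ_7+ρ ↦ (10, 4, 0, 1, 3)
    λ_8+ρ ↦ (10, 4, 0, 1, 3)
    λ_9+ρ ↦ (4, 0, 2, 10, 1)
    λ_10+ρ ↦ (10, 4, 0, 1, 3)
    λ_11+ρ ↦ (4, 2, 2, 8, 3)
    λ_12+ρ ↦ (10, 4, 0, 1, 3)
    λ_13+ρ ↦ (4, 0, 2, 10, 1)
    λ_14+ρ ↦ (0, 7, 0, 1, 2)
    λ_15+ρ ↦ (4, 2, 2, 8, 3)
    λ_16+ρ ↦ (6, 2, 2, 8, 1)
    λ_17+ρ ↦ (10, 2, 0, 0, 1)
    λ_18+ρ ↦ (10, 2, 0, 0, 1)
    λ_19+ρ ↦ (6, 2, 2, 8, 1)
    λ_20+ρ ↦ (0, 7, 0, 1, 2)
    λ_21+ρ ↦ (0, 7, 0, 1, 2)

These 21 weights hit 6 W_23-dot-orbits; sizes (5, 3, 4, 3, 4, 2):

[[1, 4, 14, 20, 21], [2, 17, 18], [3, 5, 11, 15], [6, 16, 19], [7, 8, 10, 12], [9, 13]]


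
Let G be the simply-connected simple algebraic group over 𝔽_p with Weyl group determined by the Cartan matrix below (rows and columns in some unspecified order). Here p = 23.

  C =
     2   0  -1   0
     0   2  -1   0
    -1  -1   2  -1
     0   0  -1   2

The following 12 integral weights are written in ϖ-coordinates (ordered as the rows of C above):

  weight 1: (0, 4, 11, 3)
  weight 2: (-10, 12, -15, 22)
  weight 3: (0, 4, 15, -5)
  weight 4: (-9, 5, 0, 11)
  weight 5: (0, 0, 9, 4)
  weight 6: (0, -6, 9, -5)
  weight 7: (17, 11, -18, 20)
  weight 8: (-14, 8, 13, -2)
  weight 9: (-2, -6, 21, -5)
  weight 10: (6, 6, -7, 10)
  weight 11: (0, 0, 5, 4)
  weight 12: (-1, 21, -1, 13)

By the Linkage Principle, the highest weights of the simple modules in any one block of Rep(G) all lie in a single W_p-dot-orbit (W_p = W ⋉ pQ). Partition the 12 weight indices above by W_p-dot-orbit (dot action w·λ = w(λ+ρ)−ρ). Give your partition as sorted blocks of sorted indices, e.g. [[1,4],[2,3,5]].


C ↔ D_4 under row/col permutation; |W(D_4)| = 192.

W_23-reps of the 12 weights in Ā_23 (same 4-coord order as C):

    [1] (1, 5, 1, 4)
    [2] (13, 9, 0, 1)
    [3] (1, 5, 1, 4)
    [4] (1, 1, 6, 5)
    [5] (1, 1, 6, 5)
    [6] (1, 5, 1, 4)
    [7] (1, 5, 1, 4)
    [8] (13, 9, 0, 1)
    [9] (1, 5, 1, 4)
    [10] (1, 1, 6, 5)
    [11] (1, 1, 6, 5)
    [12] (13, 9, 0, 1)

3 distinct reps among the 12 weights ⇒ 3 W_23-linkage classes:

[[1, 3, 6, 7, 9], [2, 8, 12], [4, 5, 10, 11]]


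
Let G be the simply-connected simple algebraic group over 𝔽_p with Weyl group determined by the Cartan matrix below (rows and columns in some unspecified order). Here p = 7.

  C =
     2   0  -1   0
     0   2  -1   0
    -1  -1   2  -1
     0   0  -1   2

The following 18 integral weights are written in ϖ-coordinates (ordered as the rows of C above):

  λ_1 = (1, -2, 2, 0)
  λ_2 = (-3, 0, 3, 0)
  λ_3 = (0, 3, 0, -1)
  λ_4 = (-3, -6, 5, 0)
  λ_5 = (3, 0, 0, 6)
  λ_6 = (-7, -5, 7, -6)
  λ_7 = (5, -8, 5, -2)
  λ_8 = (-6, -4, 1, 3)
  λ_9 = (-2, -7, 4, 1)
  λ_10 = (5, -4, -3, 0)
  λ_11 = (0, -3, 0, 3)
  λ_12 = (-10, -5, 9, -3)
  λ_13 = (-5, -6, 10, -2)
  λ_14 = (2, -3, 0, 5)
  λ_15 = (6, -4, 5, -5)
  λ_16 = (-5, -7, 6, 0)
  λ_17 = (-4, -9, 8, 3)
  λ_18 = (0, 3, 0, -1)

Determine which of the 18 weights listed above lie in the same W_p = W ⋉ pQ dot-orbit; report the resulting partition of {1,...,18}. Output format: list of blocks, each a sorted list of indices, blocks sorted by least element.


Root system D_4: the 4×4 matrix C matches after relabeling.

Alcove-folded reps (p=7, 18 weights, presented ϖ-order):

  λ_1+ρ ↦ (2, 1, 1, 1) · λ_2+ρ ↦ (2, 1, 1, 1) · λ_3+ρ ↦ (1, 4, 1, 0) · λ_4+ρ ↦ (1, 4, 1, 0) · λ_5+ρ ↦ (1, 4, 1, 0) · λ_6+ρ ↦ (1, 3, 0, 2) · λ_7+ρ ↦ (0, 1, 1, 3) · λ_8+ρ ↦ (1, 3, 0, 2) · λ_9+ρ ↦ (1, 4, 1, 0) · λ_10+ρ ↦ (0, 1, 1, 3) · λ_11+ρ ↦ (0, 1, 1, 3) · λ_12+ρ ↦ (2, 1, 1, 1) · λ_13+ρ ↦ (0, 1, 1, 3) · λ_14+ρ ↦ (0, 1, 1, 3) · λ_15+ρ ↦ (1, 3, 0, 2) · λ_16+ρ ↦ (1, 3, 0, 2) · λ_17+ρ ↦ (2, 1, 1, 1) · λ_18+ρ ↦ (1, 4, 1, 0)

Linkage partition of the 18 weights (4 classes, p=7):

[[1, 2, 12, 17], [3, 4, 5, 9, 18], [6, 8, 15, 16], [7, 10, 11, 13, 14]]


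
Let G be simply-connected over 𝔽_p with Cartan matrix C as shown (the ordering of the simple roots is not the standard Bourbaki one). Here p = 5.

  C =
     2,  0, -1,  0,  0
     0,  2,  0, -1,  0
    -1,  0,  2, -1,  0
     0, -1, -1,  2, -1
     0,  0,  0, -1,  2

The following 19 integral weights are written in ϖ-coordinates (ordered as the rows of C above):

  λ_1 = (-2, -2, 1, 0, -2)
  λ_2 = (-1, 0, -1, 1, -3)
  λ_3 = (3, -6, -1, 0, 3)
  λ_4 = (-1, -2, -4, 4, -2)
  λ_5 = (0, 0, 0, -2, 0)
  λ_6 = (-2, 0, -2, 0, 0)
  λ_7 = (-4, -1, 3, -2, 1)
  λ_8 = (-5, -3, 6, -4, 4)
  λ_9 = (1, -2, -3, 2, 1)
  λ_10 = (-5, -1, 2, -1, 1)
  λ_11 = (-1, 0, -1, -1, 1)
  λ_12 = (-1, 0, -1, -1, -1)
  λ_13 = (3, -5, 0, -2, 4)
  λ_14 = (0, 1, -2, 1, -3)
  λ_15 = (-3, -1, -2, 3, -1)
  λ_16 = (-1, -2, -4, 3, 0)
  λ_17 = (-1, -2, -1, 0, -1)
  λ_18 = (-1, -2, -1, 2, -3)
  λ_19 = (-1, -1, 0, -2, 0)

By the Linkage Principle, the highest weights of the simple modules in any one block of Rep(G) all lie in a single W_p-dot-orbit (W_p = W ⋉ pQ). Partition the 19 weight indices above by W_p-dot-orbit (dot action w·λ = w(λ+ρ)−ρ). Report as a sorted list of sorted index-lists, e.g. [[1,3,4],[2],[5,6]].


Type D_5, rank 5, |W|=1920; reorder rows/cols to standard.

Each λ_j+ρ reduced to Ā_5; 5-tuples below use C's row order:

  [1] (1, 0, 0, 1, 0)
  [2] (0, 1, 0, 0, 2)
  [3] (0, 1, 0, 0, 0)
  [4] (3, 1, 0, 0, 1)
  [5] (1, 0, 0, 1, 0)
  [6] (1, 0, 0, 1, 0)
  [7] (3, 1, 0, 0, 1)
  [8] (0, 1, 0, 0, 2)
  [9] (0, 1, 0, 0, 2)
  [10] (3, 1, 0, 0, 1)
  [11] (0, 1, 0, 0, 2)
  [12] (0, 1, 0, 0, 0)
  [13] (0, 1, 0, 0, 0)
  [14] (0, 1, 0, 1, 1)
  [15] (1, 0, 0, 1, 0)
  [16] (3, 1, 0, 0, 1)
  [17] (0, 1, 0, 0, 0)
  [18] (0, 1, 0, 0, 2)
  [19] (0, 1, 0, 0, 0)

These 19 weights hit 5 W_5-dot-orbits; sizes (4, 5, 5, 4, 1):

[[1, 5, 6, 15], [2, 8, 9, 11, 18], [3, 12, 13, 17, 19], [4, 7, 10, 16], [14]]


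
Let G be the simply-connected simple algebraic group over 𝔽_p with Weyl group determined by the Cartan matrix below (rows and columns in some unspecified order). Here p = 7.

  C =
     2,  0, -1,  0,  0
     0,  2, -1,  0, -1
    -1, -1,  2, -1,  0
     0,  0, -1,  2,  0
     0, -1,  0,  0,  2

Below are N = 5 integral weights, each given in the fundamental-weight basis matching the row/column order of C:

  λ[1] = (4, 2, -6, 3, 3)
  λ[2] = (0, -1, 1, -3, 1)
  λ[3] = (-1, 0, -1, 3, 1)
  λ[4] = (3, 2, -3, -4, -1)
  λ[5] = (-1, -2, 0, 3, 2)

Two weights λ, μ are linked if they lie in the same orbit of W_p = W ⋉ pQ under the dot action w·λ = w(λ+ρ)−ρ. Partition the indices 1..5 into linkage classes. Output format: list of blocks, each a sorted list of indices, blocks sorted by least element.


Dynkin diagram of C (from the 8 off-diagonal −1 entries): D_5.

Alcove-folded reps (p=7, 5 weights, presented ϖ-order):

    1: (0, 2, 0, 1, 0)
    2: (1, 0, 0, 2, 2)
    3: (0, 0, 0, 4, 2)
    4: (1, 0, 0, 2, 2)
    5: (0, 0, 0, 4, 2)

Grouping the 5 weights by Ā_7-representative: 3 linkage classes.

[[1], [2, 4], [3, 5]]
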